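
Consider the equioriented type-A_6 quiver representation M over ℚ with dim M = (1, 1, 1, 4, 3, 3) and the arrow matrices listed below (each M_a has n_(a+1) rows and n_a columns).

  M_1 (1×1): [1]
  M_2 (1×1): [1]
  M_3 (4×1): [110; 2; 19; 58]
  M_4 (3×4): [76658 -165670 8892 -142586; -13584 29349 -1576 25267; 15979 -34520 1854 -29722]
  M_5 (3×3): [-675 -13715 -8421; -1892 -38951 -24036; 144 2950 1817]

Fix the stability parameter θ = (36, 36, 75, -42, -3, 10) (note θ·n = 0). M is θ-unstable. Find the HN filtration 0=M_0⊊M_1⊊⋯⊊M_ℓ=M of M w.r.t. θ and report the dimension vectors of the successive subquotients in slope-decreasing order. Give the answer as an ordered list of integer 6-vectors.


Interval decomposition of M: I[1,4], I[4,6]^3.
HN type (ℓ=4): μ^(1)=105/4; μ^(2)=10; μ^(3)=-3; μ^(4)=-42

((1, 1, 1, 1, 0, 0); (0, 0, 0, 0, 0, 3); (0, 0, 0, 0, 3, 0); (0, 0, 0, 3, 0, 0))


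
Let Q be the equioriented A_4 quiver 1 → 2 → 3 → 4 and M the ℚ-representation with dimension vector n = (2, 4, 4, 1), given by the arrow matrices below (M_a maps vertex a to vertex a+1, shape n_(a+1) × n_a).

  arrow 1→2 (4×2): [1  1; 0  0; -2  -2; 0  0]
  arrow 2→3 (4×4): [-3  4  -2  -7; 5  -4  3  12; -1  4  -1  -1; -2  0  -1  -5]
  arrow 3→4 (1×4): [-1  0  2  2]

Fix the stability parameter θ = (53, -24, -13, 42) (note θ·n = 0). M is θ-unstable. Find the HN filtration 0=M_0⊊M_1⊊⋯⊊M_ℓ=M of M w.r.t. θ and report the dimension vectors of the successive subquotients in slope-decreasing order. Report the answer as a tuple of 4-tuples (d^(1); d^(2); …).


Barcode: M ≅ I[1,1], I[1,4], I[2,2], I[2,3]^2, I[3,3]. HN layers by μ_θ (5 steps, strictly decreasing):
  μ^(1)=53; μ^(2)=42; μ^(3)=16/3; μ^(4)=-13; μ^(5)=-24

((1, 0, 0, 0); (0, 0, 0, 1); (1, 1, 1, 0); (0, 0, 3, 0); (0, 3, 0, 0))


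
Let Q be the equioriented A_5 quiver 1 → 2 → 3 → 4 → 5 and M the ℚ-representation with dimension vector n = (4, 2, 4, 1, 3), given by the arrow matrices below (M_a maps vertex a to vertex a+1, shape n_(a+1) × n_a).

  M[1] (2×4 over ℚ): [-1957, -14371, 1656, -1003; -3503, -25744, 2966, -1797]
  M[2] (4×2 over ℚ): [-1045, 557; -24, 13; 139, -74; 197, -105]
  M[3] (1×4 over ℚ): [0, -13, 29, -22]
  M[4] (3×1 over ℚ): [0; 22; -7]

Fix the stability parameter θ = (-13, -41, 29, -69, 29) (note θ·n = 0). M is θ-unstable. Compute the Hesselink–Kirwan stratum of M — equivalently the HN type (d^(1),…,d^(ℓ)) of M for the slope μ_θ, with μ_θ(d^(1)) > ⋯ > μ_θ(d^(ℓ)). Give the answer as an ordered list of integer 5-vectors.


Interval decomposition of M: I[1,1]^2, I[1,3], I[1,5], I[3,3]^2, I[5,5]^2.
HN type (ℓ=4): μ^(1)=29; μ^(2)=-13; μ^(3)=-20; μ^(4)=-27

((0, 0, 3, 0, 3); (2, 0, 0, 0, 0); (0, 0, 1, 1, 0); (2, 2, 0, 0, 0))


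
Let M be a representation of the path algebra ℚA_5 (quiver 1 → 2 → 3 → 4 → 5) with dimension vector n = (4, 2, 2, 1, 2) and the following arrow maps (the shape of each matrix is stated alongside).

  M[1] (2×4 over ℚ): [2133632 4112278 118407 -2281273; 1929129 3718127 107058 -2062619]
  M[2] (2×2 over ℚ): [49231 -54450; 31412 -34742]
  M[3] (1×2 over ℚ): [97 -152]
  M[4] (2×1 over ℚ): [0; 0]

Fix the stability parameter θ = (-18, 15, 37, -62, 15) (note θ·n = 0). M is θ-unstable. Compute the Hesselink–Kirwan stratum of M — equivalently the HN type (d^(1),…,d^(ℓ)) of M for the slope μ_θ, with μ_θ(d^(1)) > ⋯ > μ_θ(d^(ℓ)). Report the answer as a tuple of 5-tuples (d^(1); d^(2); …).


Interval decomposition of M: I[1,1]^2, I[1,3], I[1,4], I[5,5]^2.
HN type (ℓ=4): μ^(1)=37; μ^(2)=15; μ^(3)=-10/3; μ^(4)=-18

((0, 0, 1, 0, 0); (0, 1, 0, 0, 2); (0, 1, 1, 1, 0); (4, 0, 0, 0, 0))


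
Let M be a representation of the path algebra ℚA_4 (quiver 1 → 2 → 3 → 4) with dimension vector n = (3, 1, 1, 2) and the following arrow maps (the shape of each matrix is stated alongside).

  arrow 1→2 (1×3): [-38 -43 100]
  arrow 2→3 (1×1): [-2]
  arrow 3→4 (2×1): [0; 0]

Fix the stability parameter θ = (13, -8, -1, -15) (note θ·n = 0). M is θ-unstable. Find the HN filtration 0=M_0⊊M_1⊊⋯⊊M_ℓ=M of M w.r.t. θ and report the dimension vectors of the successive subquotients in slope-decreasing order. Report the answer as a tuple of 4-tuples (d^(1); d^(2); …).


Via rank(M_{q-1}∘⋯∘M_p): M ≅ I[1,1]^2, I[1,3], I[4,4]^2.
μ_θ-semistable layers: μ^(1)=13; μ^(2)=4/3; μ^(3)=-15

((2, 0, 0, 0); (1, 1, 1, 0); (0, 0, 0, 2))


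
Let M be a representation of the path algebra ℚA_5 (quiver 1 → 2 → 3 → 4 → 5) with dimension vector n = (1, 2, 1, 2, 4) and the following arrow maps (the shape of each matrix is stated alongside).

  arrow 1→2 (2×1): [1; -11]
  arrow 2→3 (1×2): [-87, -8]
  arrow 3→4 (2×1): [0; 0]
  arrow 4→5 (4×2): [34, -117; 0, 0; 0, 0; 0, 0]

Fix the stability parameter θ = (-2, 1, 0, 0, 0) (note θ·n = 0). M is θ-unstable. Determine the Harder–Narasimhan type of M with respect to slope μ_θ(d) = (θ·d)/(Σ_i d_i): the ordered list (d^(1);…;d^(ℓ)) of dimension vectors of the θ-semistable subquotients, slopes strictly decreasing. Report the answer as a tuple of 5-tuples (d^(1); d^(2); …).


Barcode: M ≅ I[1,3], I[2,2], I[4,4], I[4,5], I[5,5]^3. HN layers by μ_θ (4 steps, strictly decreasing):
  μ^(1)=1; μ^(2)=1/2; μ^(3)=0; μ^(4)=-2

((0, 1, 0, 0, 0); (0, 1, 1, 0, 0); (0, 0, 0, 2, 4); (1, 0, 0, 0, 0))


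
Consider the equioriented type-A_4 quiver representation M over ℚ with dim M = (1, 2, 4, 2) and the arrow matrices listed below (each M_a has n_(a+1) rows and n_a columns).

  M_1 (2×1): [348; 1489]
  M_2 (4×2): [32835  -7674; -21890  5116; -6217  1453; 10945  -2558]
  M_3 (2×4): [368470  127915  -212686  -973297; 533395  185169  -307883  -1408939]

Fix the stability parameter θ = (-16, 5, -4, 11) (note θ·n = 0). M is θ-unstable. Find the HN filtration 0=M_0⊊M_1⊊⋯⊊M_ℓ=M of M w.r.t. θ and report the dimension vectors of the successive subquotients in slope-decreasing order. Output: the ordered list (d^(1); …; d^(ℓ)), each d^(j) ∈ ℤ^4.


Barcode: M ≅ I[1,4], I[2,4], I[3,3]^2. HN layers by μ_θ (4 steps, strictly decreasing):
  μ^(1)=11; μ^(2)=1/2; μ^(3)=-4; μ^(4)=-16

((0, 0, 0, 2); (0, 2, 2, 0); (0, 0, 2, 0); (1, 0, 0, 0))


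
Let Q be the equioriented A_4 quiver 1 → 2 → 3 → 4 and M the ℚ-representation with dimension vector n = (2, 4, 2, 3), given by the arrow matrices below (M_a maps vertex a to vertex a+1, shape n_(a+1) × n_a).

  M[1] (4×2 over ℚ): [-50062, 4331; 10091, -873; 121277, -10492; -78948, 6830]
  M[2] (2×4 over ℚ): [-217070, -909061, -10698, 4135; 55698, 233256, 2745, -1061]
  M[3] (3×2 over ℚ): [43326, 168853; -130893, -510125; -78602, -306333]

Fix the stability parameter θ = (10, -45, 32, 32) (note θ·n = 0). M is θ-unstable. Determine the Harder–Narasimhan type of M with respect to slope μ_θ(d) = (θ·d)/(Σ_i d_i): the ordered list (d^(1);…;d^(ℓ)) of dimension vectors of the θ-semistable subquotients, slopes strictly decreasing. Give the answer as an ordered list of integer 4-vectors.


Interval decomposition of M: I[1,4]^2, I[2,2]^2, I[4,4].
HN type (ℓ=3): μ^(1)=32; μ^(2)=-35/2; μ^(3)=-45

((0, 0, 2, 3); (2, 2, 0, 0); (0, 2, 0, 0))


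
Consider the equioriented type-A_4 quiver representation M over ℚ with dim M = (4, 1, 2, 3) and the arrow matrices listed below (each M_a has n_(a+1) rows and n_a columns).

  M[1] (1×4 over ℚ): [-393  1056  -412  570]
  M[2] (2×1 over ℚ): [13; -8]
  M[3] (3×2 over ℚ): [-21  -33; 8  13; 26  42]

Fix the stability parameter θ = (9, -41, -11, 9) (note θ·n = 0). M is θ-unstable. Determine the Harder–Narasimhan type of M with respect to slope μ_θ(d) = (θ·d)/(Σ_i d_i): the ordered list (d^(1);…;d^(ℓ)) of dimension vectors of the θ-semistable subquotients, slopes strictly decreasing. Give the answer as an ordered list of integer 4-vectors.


Via rank(M_{q-1}∘⋯∘M_p): M ≅ I[1,1]^3, I[1,4], I[3,4], I[4,4].
μ_θ-semistable layers: μ^(1)=9; μ^(2)=-11; μ^(3)=-16

((3, 0, 0, 3); (0, 0, 2, 0); (1, 1, 0, 0))


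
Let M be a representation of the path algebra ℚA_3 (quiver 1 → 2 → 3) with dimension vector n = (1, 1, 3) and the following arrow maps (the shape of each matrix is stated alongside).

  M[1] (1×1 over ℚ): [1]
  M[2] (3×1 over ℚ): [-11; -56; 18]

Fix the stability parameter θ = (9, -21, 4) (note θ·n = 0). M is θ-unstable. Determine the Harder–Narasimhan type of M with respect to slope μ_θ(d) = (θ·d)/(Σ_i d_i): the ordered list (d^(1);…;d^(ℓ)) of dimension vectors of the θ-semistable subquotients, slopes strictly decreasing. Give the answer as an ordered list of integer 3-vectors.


Interval decomposition of M: I[1,3], I[3,3]^2.
HN type (ℓ=2): μ^(1)=4; μ^(2)=-6

((0, 0, 3); (1, 1, 0))


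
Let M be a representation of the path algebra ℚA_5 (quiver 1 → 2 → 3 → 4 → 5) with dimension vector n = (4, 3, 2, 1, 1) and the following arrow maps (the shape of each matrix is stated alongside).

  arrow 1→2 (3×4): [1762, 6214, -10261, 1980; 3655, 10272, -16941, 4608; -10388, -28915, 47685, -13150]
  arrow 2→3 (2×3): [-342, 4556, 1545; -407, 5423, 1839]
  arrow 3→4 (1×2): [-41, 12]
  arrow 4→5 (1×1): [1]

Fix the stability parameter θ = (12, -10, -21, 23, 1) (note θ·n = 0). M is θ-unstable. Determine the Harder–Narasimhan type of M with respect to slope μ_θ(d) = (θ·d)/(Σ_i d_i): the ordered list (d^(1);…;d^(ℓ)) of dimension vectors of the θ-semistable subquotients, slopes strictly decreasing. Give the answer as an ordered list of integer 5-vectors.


Via rank(M_{q-1}∘⋯∘M_p): M ≅ I[1,1], I[1,2], I[1,3], I[1,5].
μ_θ-semistable layers: μ^(1)=12; μ^(2)=1; μ^(3)=-19/3

((1, 0, 0, 1, 1); (1, 1, 0, 0, 0); (2, 2, 2, 0, 0))


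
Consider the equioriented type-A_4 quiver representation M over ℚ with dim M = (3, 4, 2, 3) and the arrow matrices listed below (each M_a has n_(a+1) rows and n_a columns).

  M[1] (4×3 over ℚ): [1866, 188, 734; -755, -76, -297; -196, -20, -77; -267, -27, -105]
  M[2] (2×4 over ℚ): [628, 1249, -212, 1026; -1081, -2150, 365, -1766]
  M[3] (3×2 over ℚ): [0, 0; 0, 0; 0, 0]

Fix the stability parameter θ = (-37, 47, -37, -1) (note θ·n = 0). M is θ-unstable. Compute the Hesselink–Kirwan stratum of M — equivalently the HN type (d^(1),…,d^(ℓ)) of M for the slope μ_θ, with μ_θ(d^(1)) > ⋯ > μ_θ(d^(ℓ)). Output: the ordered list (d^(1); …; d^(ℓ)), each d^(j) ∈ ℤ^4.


Via rank(M_{q-1}∘⋯∘M_p): M ≅ I[1,2], I[1,3]^2, I[2,2], I[4,4]^3.
μ_θ-semistable layers: μ^(1)=47; μ^(2)=5; μ^(3)=-1; μ^(4)=-37

((0, 2, 0, 0); (0, 2, 2, 0); (0, 0, 0, 3); (3, 0, 0, 0))


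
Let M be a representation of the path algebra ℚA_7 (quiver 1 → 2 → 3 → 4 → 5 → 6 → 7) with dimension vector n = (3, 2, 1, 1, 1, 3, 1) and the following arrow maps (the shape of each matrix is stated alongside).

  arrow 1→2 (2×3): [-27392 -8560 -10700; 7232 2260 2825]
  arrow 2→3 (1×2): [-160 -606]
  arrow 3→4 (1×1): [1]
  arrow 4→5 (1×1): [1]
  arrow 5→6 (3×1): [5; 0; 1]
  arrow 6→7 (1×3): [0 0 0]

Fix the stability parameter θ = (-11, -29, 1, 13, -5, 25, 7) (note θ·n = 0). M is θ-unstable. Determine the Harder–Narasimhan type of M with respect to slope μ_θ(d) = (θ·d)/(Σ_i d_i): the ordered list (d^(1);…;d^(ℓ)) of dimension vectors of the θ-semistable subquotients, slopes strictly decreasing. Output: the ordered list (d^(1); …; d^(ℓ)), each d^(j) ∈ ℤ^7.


Via rank(M_{q-1}∘⋯∘M_p): M ≅ I[1,1]^2, I[1,6], I[2,2], I[6,6]^2, I[7,7].
μ_θ-semistable layers: μ^(1)=25; μ^(2)=7; μ^(3)=4; μ^(4)=1; μ^(5)=-11; μ^(6)=-20; μ^(7)=-29

((0, 0, 0, 0, 0, 3, 0); (0, 0, 0, 0, 0, 0, 1); (0, 0, 0, 1, 1, 0, 0); (0, 0, 1, 0, 0, 0, 0); (2, 0, 0, 0, 0, 0, 0); (1, 1, 0, 0, 0, 0, 0); (0, 1, 0, 0, 0, 0, 0))


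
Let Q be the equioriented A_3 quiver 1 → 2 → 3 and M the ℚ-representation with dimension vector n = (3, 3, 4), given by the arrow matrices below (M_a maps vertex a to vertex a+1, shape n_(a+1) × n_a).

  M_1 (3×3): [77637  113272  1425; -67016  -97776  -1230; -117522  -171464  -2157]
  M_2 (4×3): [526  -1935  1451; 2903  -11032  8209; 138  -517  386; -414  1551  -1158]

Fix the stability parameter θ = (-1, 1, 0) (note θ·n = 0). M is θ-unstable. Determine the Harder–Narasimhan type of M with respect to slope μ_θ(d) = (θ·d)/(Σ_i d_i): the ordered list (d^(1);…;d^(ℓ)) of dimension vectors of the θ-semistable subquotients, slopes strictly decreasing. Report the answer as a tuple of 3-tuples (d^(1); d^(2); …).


Interval decomposition of M: I[1,1], I[1,3]^2, I[2,3], I[3,3].
HN type (ℓ=3): μ^(1)=1/2; μ^(2)=0; μ^(3)=-1

((0, 3, 3); (0, 0, 1); (3, 0, 0))


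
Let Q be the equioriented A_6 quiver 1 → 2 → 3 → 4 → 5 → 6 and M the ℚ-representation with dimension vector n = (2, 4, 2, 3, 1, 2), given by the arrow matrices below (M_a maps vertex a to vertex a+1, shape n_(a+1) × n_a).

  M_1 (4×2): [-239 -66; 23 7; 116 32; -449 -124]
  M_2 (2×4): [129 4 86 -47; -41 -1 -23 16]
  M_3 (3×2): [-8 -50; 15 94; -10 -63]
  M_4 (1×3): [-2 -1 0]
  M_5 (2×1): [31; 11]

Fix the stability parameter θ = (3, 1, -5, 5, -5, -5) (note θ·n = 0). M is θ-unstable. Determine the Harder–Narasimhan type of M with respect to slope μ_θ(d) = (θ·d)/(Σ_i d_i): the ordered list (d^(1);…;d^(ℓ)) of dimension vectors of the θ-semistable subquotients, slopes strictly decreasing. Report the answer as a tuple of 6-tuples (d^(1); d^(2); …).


Barcode: M ≅ I[1,4], I[1,6], I[2,2]^2, I[4,4], I[6,6]. HN layers by μ_θ (5 steps, strictly decreasing):
  μ^(1)=5; μ^(2)=1; μ^(3)=-1/3; μ^(4)=-1; μ^(5)=-5

((0, 0, 0, 2, 0, 0); (0, 2, 0, 0, 0, 0); (1, 1, 1, 0, 0, 0); (1, 1, 1, 1, 1, 1); (0, 0, 0, 0, 0, 1))


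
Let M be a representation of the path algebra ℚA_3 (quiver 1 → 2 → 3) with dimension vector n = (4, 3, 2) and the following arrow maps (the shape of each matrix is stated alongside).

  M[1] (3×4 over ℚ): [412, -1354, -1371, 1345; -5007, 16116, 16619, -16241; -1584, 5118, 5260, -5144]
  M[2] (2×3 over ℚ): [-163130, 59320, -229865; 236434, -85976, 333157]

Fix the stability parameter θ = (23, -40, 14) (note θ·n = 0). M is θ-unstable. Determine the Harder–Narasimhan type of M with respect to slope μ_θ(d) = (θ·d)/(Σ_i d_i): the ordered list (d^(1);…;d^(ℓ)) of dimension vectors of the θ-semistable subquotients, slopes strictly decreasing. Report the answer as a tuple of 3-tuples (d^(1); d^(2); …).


Interval decomposition of M: I[1,1], I[1,2]^2, I[1,3], I[3,3].
HN type (ℓ=3): μ^(1)=23; μ^(2)=14; μ^(3)=-17/2

((1, 0, 0); (0, 0, 2); (3, 3, 0))


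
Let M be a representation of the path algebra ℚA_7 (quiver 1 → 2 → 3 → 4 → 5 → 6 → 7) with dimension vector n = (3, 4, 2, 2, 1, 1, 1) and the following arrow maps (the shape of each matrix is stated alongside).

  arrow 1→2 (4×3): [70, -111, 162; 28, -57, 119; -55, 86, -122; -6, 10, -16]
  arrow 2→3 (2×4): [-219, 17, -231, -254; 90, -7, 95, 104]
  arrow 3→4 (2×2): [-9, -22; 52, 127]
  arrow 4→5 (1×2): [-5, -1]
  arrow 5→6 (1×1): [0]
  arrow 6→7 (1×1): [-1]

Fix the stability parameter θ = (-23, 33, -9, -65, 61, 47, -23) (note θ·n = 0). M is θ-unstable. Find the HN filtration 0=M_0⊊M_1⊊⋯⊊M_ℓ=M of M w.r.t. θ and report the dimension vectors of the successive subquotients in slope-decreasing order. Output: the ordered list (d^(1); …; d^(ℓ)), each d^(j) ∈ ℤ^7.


Interval decomposition of M: I[1,2], I[1,4], I[1,5], I[2,2], I[6,7].
HN type (ℓ=5): μ^(1)=61; μ^(2)=33; μ^(3)=12; μ^(4)=-41/3; μ^(5)=-23

((0, 0, 0, 0, 1, 0, 0); (0, 2, 0, 0, 0, 0, 0); (0, 0, 0, 0, 0, 1, 1); (0, 2, 2, 2, 0, 0, 0); (3, 0, 0, 0, 0, 0, 0))


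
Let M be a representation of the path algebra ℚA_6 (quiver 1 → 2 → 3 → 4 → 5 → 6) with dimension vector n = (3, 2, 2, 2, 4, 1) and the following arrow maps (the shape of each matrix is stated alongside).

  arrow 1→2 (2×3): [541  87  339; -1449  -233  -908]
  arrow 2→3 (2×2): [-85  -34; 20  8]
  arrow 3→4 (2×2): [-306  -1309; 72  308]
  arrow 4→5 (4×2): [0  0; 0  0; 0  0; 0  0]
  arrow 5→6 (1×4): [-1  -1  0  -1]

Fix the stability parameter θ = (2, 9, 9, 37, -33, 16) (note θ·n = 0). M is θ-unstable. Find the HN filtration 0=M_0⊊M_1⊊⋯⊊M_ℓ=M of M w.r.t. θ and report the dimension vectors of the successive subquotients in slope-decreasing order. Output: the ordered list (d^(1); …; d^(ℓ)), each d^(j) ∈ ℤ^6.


Interval decomposition of M: I[1,1], I[1,2], I[1,4], I[3,3], I[4,4], I[5,5]^3, I[5,6].
HN type (ℓ=5): μ^(1)=37; μ^(2)=16; μ^(3)=9; μ^(4)=2; μ^(5)=-33

((0, 0, 0, 2, 0, 0); (0, 0, 0, 0, 0, 1); (0, 2, 2, 0, 0, 0); (3, 0, 0, 0, 0, 0); (0, 0, 0, 0, 4, 0))


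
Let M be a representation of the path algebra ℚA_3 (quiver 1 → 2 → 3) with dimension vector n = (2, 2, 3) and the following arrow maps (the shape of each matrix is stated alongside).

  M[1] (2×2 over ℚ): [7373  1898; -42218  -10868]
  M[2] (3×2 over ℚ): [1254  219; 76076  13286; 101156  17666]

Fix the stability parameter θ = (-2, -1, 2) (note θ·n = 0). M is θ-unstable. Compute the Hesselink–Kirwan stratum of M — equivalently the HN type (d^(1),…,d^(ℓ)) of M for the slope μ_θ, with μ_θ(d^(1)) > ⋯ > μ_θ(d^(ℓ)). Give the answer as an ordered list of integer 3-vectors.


Interval decomposition of M: I[1,1], I[1,2], I[2,3], I[3,3]^2.
HN type (ℓ=3): μ^(1)=2; μ^(2)=-1; μ^(3)=-2

((0, 0, 3); (0, 2, 0); (2, 0, 0))


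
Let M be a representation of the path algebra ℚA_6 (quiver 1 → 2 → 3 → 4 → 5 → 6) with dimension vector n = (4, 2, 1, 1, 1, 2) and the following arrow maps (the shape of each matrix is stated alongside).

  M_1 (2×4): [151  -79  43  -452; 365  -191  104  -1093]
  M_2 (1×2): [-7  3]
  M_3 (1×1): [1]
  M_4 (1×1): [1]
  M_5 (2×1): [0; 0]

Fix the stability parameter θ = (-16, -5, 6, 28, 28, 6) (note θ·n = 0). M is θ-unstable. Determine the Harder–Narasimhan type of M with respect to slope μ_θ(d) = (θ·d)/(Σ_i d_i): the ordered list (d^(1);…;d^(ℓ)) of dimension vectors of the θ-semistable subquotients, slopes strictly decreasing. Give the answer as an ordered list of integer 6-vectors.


Interval decomposition of M: I[1,1]^2, I[1,2], I[1,5], I[6,6]^2.
HN type (ℓ=4): μ^(1)=28; μ^(2)=6; μ^(3)=-5; μ^(4)=-16

((0, 0, 0, 1, 1, 0); (0, 0, 1, 0, 0, 2); (0, 2, 0, 0, 0, 0); (4, 0, 0, 0, 0, 0))


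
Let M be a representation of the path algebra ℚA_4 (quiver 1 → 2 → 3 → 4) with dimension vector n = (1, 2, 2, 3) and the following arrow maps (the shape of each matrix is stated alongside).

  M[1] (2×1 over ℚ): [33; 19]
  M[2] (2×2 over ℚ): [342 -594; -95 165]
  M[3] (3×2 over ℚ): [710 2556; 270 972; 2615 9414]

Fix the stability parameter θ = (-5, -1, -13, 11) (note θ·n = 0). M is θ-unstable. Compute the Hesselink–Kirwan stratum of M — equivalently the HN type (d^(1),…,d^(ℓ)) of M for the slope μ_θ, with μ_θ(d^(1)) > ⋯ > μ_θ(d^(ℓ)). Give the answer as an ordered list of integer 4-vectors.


Via rank(M_{q-1}∘⋯∘M_p): M ≅ I[1,2], I[2,3], I[3,4], I[4,4]^2.
μ_θ-semistable layers: μ^(1)=11; μ^(2)=-1; μ^(3)=-5; μ^(4)=-7; μ^(5)=-13

((0, 0, 0, 3); (0, 1, 0, 0); (1, 0, 0, 0); (0, 1, 1, 0); (0, 0, 1, 0))


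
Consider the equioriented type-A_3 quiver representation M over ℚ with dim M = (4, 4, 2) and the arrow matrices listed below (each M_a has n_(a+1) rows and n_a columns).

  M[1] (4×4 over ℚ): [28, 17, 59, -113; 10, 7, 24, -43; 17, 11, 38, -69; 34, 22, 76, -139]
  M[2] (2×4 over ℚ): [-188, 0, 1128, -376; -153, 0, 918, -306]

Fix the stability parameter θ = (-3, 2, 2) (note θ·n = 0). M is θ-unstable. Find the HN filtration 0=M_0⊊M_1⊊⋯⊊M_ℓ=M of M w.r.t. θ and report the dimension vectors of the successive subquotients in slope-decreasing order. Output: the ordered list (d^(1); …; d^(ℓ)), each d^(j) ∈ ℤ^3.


Barcode: M ≅ I[1,2]^3, I[1,3], I[3,3]. HN layers by μ_θ (2 steps, strictly decreasing):
  μ^(1)=2; μ^(2)=-3

((0, 4, 2); (4, 0, 0))


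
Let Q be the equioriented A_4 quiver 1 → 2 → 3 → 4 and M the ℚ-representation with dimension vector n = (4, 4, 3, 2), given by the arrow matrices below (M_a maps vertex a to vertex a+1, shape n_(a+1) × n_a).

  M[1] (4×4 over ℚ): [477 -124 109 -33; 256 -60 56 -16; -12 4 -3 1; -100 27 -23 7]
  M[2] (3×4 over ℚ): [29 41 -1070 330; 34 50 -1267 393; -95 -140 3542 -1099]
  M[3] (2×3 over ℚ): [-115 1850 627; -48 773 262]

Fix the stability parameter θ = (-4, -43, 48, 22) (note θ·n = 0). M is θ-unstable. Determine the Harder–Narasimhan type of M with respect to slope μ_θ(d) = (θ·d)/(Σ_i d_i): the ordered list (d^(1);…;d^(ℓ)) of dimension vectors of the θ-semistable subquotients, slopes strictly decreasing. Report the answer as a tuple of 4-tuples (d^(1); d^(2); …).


Via rank(M_{q-1}∘⋯∘M_p): M ≅ I[1,1], I[1,3], I[1,4]^2, I[2,2].
μ_θ-semistable layers: μ^(1)=48; μ^(2)=35; μ^(3)=-4; μ^(4)=-47/2; μ^(5)=-43

((0, 0, 1, 0); (0, 0, 2, 2); (1, 0, 0, 0); (3, 3, 0, 0); (0, 1, 0, 0))


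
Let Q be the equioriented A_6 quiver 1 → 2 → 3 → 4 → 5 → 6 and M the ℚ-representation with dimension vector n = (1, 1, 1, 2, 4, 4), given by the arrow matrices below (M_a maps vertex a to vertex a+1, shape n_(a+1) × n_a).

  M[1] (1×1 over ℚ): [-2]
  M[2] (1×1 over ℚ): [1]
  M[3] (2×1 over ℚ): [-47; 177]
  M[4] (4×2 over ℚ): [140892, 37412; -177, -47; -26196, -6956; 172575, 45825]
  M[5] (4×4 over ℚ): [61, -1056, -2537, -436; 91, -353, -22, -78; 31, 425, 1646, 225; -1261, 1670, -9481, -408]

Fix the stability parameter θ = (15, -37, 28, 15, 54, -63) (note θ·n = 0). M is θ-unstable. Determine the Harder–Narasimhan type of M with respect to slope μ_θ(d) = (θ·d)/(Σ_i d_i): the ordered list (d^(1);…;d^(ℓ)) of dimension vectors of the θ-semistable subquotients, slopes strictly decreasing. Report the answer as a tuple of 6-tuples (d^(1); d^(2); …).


Interval decomposition of M: I[1,4], I[4,6], I[5,6]^3.
HN type (ℓ=4): μ^(1)=43/2; μ^(2)=2; μ^(3)=-9/2; μ^(4)=-11

((0, 0, 1, 1, 0, 0); (0, 0, 0, 1, 1, 1); (0, 0, 0, 0, 3, 3); (1, 1, 0, 0, 0, 0))


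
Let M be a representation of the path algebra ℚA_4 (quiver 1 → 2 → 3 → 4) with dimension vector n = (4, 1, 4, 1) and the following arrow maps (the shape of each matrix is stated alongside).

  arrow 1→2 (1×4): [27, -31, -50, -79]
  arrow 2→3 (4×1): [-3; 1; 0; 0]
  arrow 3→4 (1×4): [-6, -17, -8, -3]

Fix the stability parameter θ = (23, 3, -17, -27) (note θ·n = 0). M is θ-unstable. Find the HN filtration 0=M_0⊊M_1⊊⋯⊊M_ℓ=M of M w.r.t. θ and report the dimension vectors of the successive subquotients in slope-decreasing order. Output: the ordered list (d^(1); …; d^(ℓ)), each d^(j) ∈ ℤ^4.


Interval decomposition of M: I[1,1]^3, I[1,4], I[3,3]^3.
HN type (ℓ=3): μ^(1)=23; μ^(2)=-9/2; μ^(3)=-17

((3, 0, 0, 0); (1, 1, 1, 1); (0, 0, 3, 0))


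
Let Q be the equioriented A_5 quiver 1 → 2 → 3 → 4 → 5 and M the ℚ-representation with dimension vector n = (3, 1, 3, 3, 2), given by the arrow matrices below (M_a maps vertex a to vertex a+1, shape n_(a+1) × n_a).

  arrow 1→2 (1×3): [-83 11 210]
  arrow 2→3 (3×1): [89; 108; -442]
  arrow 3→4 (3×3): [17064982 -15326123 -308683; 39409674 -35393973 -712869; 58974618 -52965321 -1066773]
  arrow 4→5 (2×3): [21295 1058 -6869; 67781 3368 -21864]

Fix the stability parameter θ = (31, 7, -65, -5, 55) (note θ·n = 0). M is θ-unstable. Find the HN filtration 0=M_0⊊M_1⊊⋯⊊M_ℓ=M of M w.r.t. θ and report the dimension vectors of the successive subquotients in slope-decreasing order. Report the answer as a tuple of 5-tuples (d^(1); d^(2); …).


Barcode: M ≅ I[1,1]^2, I[1,3], I[3,5]^2, I[4,4]. HN layers by μ_θ (5 steps, strictly decreasing):
  μ^(1)=55; μ^(2)=31; μ^(3)=-5; μ^(4)=-9; μ^(5)=-65

((0, 0, 0, 0, 2); (2, 0, 0, 0, 0); (0, 0, 0, 3, 0); (1, 1, 1, 0, 0); (0, 0, 2, 0, 0))


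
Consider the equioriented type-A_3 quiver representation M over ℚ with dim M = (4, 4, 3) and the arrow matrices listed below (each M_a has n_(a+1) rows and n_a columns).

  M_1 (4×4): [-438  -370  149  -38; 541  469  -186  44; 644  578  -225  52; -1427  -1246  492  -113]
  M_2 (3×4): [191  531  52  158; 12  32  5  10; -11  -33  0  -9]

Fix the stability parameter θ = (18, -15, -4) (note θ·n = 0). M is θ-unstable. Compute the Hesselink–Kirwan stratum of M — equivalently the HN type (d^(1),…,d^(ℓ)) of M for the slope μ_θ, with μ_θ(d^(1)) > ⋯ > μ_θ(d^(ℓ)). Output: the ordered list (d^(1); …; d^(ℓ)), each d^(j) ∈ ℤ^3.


Interval decomposition of M: I[1,1], I[1,3]^3, I[2,2].
HN type (ℓ=3): μ^(1)=18; μ^(2)=-1/3; μ^(3)=-15

((1, 0, 0); (3, 3, 3); (0, 1, 0))


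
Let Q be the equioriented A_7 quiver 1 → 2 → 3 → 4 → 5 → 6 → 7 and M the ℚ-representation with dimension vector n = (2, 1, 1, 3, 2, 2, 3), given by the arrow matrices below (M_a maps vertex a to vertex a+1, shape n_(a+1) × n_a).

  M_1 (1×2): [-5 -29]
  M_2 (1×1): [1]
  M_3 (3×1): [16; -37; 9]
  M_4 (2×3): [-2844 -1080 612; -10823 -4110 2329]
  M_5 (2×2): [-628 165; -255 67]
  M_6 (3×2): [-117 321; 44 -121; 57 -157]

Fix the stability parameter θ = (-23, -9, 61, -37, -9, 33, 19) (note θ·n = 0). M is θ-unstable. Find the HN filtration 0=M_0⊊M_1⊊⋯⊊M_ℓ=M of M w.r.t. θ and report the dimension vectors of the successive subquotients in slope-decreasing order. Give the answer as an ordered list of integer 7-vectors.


Via rank(M_{q-1}∘⋯∘M_p): M ≅ I[1,1], I[1,7], I[4,4]^2, I[5,7], I[7,7].
μ_θ-semistable layers: μ^(1)=26; μ^(2)=19; μ^(3)=5; μ^(4)=-9; μ^(5)=-23; μ^(6)=-37

((0, 0, 0, 0, 0, 2, 2); (0, 0, 0, 0, 0, 0, 1); (0, 0, 1, 1, 1, 0, 0); (0, 1, 0, 0, 1, 0, 0); (2, 0, 0, 0, 0, 0, 0); (0, 0, 0, 2, 0, 0, 0))


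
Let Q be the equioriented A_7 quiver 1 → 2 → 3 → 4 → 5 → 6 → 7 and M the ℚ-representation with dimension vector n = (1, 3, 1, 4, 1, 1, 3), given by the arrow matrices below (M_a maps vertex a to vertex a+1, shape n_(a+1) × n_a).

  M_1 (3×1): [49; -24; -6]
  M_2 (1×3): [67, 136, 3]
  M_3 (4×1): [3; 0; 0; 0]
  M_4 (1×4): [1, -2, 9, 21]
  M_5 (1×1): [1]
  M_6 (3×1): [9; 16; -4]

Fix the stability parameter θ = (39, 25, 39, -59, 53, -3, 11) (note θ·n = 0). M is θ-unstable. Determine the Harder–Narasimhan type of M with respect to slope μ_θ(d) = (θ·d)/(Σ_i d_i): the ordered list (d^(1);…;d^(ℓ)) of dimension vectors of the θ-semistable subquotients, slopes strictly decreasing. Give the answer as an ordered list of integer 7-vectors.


Via rank(M_{q-1}∘⋯∘M_p): M ≅ I[1,7], I[2,2]^2, I[4,4]^3, I[7,7]^2.
μ_θ-semistable layers: μ^(1)=25; μ^(2)=61/3; μ^(3)=11; μ^(4)=-59

((0, 2, 0, 0, 0, 0, 0); (0, 0, 0, 0, 1, 1, 1); (1, 1, 1, 1, 0, 0, 2); (0, 0, 0, 3, 0, 0, 0))


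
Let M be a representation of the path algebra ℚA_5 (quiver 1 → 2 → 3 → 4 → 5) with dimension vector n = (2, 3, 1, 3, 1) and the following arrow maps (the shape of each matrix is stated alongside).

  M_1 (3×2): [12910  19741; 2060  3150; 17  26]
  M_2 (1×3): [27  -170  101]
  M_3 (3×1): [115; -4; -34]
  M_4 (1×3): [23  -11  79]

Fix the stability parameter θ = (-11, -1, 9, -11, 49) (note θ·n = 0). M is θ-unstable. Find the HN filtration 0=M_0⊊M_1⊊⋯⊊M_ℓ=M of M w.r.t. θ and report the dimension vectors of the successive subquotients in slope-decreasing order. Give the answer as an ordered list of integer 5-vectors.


Barcode: M ≅ I[1,2], I[1,5], I[2,2], I[4,4]^2. HN layers by μ_θ (3 steps, strictly decreasing):
  μ^(1)=49; μ^(2)=-1; μ^(3)=-11

((0, 0, 0, 0, 1); (0, 3, 1, 1, 0); (2, 0, 0, 2, 0))


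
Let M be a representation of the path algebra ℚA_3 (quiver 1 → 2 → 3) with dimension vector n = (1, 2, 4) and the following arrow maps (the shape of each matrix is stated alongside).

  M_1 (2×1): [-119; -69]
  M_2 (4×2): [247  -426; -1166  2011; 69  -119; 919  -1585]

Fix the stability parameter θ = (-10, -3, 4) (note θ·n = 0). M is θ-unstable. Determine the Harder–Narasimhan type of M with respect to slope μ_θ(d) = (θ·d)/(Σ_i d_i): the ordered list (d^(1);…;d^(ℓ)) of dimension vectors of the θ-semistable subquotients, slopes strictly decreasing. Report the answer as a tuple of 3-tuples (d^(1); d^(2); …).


Via rank(M_{q-1}∘⋯∘M_p): M ≅ I[1,3], I[2,3], I[3,3]^2.
μ_θ-semistable layers: μ^(1)=4; μ^(2)=-3; μ^(3)=-10

((0, 0, 4); (0, 2, 0); (1, 0, 0))


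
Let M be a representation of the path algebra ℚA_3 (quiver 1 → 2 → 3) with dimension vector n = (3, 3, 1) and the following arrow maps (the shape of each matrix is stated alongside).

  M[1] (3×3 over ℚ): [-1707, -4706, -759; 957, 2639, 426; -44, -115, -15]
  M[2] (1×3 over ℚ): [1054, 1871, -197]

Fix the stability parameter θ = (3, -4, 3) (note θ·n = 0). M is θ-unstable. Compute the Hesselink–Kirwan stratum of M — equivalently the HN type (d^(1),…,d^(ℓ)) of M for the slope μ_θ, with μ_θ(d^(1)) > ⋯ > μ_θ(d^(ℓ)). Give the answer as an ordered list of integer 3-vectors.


Barcode: M ≅ I[1,1], I[1,2], I[1,3], I[2,2]. HN layers by μ_θ (3 steps, strictly decreasing):
  μ^(1)=3; μ^(2)=-1/2; μ^(3)=-4

((1, 0, 1); (2, 2, 0); (0, 1, 0))


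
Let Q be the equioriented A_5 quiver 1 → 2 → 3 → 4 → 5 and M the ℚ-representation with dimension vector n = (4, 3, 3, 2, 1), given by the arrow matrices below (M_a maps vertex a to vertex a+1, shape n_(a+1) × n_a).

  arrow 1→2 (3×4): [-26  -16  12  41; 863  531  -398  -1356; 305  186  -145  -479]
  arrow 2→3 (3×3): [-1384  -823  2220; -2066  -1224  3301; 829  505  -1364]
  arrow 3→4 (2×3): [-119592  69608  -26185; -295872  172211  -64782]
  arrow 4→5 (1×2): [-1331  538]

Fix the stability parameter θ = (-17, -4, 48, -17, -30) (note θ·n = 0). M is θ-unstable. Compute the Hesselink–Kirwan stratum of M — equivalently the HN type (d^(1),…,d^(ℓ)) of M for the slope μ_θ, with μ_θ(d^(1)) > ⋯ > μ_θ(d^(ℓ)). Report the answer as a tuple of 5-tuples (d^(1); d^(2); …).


Via rank(M_{q-1}∘⋯∘M_p): M ≅ I[1,1], I[1,3], I[1,4], I[1,5].
μ_θ-semistable layers: μ^(1)=48; μ^(2)=31/2; μ^(3)=1/3; μ^(4)=-4; μ^(5)=-17

((0, 0, 1, 0, 0); (0, 0, 1, 1, 0); (0, 0, 1, 1, 1); (0, 3, 0, 0, 0); (4, 0, 0, 0, 0))


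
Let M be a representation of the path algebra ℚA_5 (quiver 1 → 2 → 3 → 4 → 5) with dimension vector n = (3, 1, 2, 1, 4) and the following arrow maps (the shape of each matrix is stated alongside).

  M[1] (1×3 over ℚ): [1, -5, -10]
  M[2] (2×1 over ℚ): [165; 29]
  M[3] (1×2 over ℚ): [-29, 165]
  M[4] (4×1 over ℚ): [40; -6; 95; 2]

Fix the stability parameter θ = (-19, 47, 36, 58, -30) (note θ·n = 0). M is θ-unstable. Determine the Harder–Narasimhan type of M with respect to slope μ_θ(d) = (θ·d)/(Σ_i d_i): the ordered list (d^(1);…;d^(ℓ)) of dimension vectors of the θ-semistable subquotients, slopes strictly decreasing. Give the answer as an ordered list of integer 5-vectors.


Via rank(M_{q-1}∘⋯∘M_p): M ≅ I[1,1]^2, I[1,3], I[3,5], I[5,5]^3.
μ_θ-semistable layers: μ^(1)=83/2; μ^(2)=64/3; μ^(3)=-19; μ^(4)=-30

((0, 1, 1, 0, 0); (0, 0, 1, 1, 1); (3, 0, 0, 0, 0); (0, 0, 0, 0, 3))


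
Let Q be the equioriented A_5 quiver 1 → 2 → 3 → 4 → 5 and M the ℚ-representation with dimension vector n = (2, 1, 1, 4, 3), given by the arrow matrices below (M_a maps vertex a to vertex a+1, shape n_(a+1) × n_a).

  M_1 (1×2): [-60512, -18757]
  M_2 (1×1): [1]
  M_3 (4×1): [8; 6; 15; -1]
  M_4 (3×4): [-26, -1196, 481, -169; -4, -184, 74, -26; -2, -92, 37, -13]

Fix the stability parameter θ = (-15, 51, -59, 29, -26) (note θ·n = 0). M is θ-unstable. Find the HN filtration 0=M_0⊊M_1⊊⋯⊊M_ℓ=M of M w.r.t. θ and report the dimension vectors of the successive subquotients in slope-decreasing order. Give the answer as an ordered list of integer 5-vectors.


Via rank(M_{q-1}∘⋯∘M_p): M ≅ I[1,1], I[1,4], I[4,4]^2, I[4,5], I[5,5]^2.
μ_θ-semistable layers: μ^(1)=29; μ^(2)=3/2; μ^(3)=-4; μ^(4)=-15; μ^(5)=-26

((0, 0, 0, 3, 0); (0, 0, 0, 1, 1); (0, 1, 1, 0, 0); (2, 0, 0, 0, 0); (0, 0, 0, 0, 2))


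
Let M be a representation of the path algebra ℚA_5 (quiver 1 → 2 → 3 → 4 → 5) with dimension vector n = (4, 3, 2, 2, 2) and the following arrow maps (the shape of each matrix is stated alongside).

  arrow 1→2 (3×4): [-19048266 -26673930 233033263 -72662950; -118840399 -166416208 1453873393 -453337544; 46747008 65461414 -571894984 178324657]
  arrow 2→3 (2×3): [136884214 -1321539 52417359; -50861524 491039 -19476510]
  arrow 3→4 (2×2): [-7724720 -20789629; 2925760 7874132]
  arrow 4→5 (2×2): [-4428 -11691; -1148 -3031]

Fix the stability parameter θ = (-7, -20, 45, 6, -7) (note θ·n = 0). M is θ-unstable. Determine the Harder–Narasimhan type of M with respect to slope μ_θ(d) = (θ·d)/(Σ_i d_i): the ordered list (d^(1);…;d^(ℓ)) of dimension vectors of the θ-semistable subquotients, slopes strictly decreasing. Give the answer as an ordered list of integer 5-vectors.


Interval decomposition of M: I[1,1], I[1,2], I[1,3], I[1,4], I[4,5], I[5,5].
HN type (ℓ=5): μ^(1)=45; μ^(2)=51/2; μ^(3)=-1/2; μ^(4)=-7; μ^(5)=-27/2

((0, 0, 1, 0, 0); (0, 0, 1, 1, 0); (0, 0, 0, 1, 1); (1, 0, 0, 0, 1); (3, 3, 0, 0, 0))


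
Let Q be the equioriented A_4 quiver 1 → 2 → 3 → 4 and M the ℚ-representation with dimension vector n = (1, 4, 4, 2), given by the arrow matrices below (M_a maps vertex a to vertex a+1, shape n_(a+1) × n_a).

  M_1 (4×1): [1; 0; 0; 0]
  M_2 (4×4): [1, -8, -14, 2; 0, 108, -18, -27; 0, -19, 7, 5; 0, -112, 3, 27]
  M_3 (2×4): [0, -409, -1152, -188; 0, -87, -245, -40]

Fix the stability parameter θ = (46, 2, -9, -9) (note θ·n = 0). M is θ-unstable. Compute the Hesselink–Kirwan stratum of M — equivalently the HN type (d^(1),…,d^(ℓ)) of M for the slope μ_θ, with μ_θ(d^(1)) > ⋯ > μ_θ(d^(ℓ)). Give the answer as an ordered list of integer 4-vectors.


Via rank(M_{q-1}∘⋯∘M_p): M ≅ I[1,3], I[2,3], I[2,4]^2.
μ_θ-semistable layers: μ^(1)=13; μ^(2)=-7/2; μ^(3)=-16/3

((1, 1, 1, 0); (0, 1, 1, 0); (0, 2, 2, 2))


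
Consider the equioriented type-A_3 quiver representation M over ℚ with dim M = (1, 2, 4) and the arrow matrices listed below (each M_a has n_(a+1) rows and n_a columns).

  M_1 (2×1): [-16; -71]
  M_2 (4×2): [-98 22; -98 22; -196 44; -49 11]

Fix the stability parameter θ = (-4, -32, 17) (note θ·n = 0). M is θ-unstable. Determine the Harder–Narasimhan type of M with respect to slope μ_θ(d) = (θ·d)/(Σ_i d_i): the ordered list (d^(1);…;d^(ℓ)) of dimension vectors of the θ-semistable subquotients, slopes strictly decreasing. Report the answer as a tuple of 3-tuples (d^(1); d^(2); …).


Barcode: M ≅ I[1,3], I[2,2], I[3,3]^3. HN layers by μ_θ (3 steps, strictly decreasing):
  μ^(1)=17; μ^(2)=-18; μ^(3)=-32

((0, 0, 4); (1, 1, 0); (0, 1, 0))


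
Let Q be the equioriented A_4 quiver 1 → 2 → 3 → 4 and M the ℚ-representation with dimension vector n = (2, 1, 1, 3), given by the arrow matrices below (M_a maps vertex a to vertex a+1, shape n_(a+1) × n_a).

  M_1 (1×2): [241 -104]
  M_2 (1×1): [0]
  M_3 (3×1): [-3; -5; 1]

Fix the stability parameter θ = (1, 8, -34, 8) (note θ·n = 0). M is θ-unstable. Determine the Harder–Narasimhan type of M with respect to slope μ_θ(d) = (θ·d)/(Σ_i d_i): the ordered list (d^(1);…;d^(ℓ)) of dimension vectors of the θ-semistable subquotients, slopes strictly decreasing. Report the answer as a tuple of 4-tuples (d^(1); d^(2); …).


Via rank(M_{q-1}∘⋯∘M_p): M ≅ I[1,1], I[1,2], I[3,4], I[4,4]^2.
μ_θ-semistable layers: μ^(1)=8; μ^(2)=1; μ^(3)=-34

((0, 1, 0, 3); (2, 0, 0, 0); (0, 0, 1, 0))


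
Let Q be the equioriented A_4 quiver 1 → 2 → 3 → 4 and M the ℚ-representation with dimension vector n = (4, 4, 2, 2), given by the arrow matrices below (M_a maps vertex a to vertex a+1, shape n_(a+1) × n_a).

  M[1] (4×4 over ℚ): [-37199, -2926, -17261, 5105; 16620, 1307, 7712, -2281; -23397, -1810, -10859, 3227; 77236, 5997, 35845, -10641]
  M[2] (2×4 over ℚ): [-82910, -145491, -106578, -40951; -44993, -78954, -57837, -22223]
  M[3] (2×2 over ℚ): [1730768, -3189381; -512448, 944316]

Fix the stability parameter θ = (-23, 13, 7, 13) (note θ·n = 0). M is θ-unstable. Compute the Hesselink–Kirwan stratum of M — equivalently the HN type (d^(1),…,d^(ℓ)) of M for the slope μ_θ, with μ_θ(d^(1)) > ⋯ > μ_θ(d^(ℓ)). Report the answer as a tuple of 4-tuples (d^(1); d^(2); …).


Barcode: M ≅ I[1,1], I[1,2], I[1,3], I[1,4], I[2,2], I[4,4]. HN layers by μ_θ (3 steps, strictly decreasing):
  μ^(1)=13; μ^(2)=10; μ^(3)=-23

((0, 2, 0, 2); (0, 2, 2, 0); (4, 0, 0, 0))


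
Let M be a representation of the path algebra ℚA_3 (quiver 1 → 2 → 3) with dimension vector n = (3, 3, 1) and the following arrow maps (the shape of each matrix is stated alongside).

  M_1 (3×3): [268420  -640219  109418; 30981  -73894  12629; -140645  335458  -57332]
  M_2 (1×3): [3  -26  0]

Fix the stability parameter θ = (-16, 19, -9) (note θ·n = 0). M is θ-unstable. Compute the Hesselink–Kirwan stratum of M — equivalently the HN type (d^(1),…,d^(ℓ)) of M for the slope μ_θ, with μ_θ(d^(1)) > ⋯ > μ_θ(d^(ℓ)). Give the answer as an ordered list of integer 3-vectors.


Barcode: M ≅ I[1,2]^2, I[1,3]. HN layers by μ_θ (3 steps, strictly decreasing):
  μ^(1)=19; μ^(2)=5; μ^(3)=-16

((0, 2, 0); (0, 1, 1); (3, 0, 0))


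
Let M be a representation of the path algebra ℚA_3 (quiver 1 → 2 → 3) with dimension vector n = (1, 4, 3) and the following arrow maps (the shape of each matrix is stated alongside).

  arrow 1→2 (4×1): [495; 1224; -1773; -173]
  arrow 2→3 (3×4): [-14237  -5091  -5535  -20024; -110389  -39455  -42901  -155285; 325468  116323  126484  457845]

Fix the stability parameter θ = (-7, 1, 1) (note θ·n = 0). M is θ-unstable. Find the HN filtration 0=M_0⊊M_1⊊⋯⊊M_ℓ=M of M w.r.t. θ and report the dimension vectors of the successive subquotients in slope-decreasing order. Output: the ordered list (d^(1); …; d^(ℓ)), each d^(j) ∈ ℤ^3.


Interval decomposition of M: I[1,3], I[2,2], I[2,3]^2.
HN type (ℓ=2): μ^(1)=1; μ^(2)=-7

((0, 4, 3); (1, 0, 0))


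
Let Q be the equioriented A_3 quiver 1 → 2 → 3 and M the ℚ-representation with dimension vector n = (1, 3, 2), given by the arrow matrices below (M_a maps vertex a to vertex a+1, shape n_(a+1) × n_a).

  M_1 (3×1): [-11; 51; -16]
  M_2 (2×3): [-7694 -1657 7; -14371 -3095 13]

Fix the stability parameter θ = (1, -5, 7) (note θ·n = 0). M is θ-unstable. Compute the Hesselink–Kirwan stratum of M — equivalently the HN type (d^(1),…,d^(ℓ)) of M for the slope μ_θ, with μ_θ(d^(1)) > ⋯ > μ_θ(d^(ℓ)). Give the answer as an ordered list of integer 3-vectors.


Interval decomposition of M: I[1,3], I[2,2], I[2,3].
HN type (ℓ=3): μ^(1)=7; μ^(2)=-2; μ^(3)=-5

((0, 0, 2); (1, 1, 0); (0, 2, 0))


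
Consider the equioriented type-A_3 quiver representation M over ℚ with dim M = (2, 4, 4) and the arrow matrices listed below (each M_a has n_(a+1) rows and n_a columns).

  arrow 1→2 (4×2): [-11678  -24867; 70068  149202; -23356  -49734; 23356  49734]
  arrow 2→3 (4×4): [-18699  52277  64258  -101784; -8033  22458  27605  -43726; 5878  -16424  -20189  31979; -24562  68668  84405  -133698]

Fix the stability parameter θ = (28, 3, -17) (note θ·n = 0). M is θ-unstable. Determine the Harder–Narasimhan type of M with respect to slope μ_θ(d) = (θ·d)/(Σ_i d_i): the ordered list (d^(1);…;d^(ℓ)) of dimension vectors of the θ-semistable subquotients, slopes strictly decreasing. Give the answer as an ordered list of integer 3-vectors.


Interval decomposition of M: I[1,1], I[1,3], I[2,3]^3.
HN type (ℓ=3): μ^(1)=28; μ^(2)=14/3; μ^(3)=-7

((1, 0, 0); (1, 1, 1); (0, 3, 3))
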